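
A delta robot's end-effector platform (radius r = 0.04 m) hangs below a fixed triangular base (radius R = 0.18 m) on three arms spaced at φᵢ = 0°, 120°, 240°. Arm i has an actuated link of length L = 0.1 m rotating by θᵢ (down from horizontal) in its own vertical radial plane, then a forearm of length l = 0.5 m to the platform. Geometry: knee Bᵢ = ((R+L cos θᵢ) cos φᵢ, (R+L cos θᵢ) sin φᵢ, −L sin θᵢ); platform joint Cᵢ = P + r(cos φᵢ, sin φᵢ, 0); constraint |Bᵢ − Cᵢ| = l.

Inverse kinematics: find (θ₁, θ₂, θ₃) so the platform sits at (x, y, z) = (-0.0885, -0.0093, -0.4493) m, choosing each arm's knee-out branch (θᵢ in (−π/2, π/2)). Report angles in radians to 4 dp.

arm 1 (φ=0.0°): x'=-0.0885, y'=-0.0093
  A=0.2285, B=-0.4493, C=(l²−L²−A²−y'²−z²)/(2L)=-0.0708
  γ=atan2(-0.4493,0.2285)=-1.1003;  ψ=arccos(-0.1405)=1.7118;  θ1=γ+ψ≈0.6115
rotate P by −φ2: (0.0362, 0.0813, -0.4493)
  A=0.1038, B=-0.4493, C=(l²−L²−A²−y'²−z²)/(2L)=0.1037
  γ=atan2(-0.4493,0.1038)=-1.3437;  ψ=arccos(0.2249)=1.3439;  θ2=γ+ψ≈0.0002
arm 3 (φ=240.0°): x'=0.0523, y'=-0.0720
  A=0.0877, B=-0.4493, C=(l²−L²−A²−y'²−z²)/(2L)=0.1263
  √(A²+B²)=0.4578;  θ3 = -1.3780+1.2913 ≈ -0.0867

θ₁ = 0.6115, θ₂ = 0.0002, θ₃ = -0.0867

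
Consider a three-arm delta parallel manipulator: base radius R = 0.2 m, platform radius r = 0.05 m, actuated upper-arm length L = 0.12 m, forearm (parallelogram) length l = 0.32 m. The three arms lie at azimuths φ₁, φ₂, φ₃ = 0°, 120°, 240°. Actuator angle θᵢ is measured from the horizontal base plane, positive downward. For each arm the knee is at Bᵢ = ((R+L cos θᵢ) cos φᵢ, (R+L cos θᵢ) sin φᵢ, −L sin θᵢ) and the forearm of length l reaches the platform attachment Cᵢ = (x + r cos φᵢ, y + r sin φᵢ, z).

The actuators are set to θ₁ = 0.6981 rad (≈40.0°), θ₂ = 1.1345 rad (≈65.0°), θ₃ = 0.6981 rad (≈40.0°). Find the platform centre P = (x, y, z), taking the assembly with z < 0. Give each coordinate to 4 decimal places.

(0.0248, -0.0429, -0.3082)

φ1=0.0°: virtual centre (0.2419, 0.0000, -0.0771), radius l
φ2=120.0°: virtual centre (-0.1004, 0.1738, -0.1088), radius l
S3 = (0.2419·cos240.0°, 0.2419·sin240.0°, -0.0771) = (-0.1210, -0.2095, -0.0771)
subtract pairs → two planes through P
linear system: -0.6846x+0.3476y = -0.0124−-0.0633z; -0.7258x+-0.4190y = 0.0000−0.0000z
det = 0.5392;  x = 0.0096+-0.0492z,  y = -0.0166+0.0851z
into |P−S₁|² = l²: 1.0097z² + 0.1743z + -0.0422 = 0;  Δ = 0.2008;  z = -0.3082 or 0.1356 → z<0 root = -0.3082
x = 0.0248, y = -0.0429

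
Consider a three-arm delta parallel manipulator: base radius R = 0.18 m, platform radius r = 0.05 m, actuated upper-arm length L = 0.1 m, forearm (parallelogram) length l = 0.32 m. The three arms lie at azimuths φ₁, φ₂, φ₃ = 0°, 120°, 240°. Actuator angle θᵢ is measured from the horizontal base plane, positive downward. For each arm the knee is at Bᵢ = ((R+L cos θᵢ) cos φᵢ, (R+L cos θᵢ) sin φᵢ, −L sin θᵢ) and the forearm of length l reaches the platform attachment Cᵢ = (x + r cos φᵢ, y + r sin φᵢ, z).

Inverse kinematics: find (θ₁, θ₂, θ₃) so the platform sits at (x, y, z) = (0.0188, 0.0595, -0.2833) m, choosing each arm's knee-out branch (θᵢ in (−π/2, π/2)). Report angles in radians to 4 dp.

φ1=0.0° → target in arm frame (0.0188, 0.0595)
  e−x'=0.1112;  (l²−L²−(e−x')²−y'²−z²)/2L = -0.0188
  √(A²+B²)=0.3043;  θ1 = -1.1968+1.6327 ≈ 0.4359
arm 2 (φ=120.0°): x'=0.0421, y'=-0.0460
  A=0.0879, B=-0.2833, C=(l²−L²−A²−y'²−z²)/(2L)=0.0115
  θ2 = atan2(B,A) + arccos(C/0.2966) = 0.2620
rotate P by −φ3: (-0.0609, -0.0135, -0.2833)
  e−x'=0.1909;  (l²−L²−(e−x')²−y'²−z²)/2L = -0.1225
  γ=atan2(-0.2833,0.1909)=-0.9778;  ψ=arccos(-0.3585)=1.9374;  θ3=γ+ψ≈0.9597

θ₁ = 0.4359, θ₂ = 0.2620, θ₃ = 0.9597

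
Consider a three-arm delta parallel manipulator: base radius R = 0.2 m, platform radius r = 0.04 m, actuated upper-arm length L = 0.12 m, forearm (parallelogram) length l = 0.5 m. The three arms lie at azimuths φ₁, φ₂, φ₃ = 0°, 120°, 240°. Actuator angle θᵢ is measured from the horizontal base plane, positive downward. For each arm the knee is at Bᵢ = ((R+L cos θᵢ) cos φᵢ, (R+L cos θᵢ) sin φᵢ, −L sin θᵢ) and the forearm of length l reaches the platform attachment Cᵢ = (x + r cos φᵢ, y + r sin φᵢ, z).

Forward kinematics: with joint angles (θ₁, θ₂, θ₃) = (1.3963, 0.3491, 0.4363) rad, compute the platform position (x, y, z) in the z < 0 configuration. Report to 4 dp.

(-0.1568, 0.0107, -0.4868)

O1 = (0.1808·cos0.0°, 0.1808·sin0.0°, -0.1182) = (0.1808, 0.0000, -0.1182)
O2 = (0.2728·cos120.0°, 0.2728·sin120.0°, -0.0410) = (-0.1364, 0.2362, -0.0410)
arm 3 at φ=240.0°: (R−r)+L cos θ3 = 0.2688;  O3 = (-0.1344, -0.2328, -0.0507)
subtract pairs → two planes through P
[-0.6344 0.4724 0.1543]·P = 0.0294;  [-0.6304 -0.4655 0.1349]·P = 0.0281
Cramer: x(z) = -0.0455+0.2285z;  y(z) = 0.0012-0.0196z
quadratic in z: (1.0526)z²+(0.1329)z+(-0.1848)=0, √Δ=0.8921 → z ∈ {-0.4868, 0.3606}; z = -0.4868 (taking z<0)
x = -0.1568, y = 0.0107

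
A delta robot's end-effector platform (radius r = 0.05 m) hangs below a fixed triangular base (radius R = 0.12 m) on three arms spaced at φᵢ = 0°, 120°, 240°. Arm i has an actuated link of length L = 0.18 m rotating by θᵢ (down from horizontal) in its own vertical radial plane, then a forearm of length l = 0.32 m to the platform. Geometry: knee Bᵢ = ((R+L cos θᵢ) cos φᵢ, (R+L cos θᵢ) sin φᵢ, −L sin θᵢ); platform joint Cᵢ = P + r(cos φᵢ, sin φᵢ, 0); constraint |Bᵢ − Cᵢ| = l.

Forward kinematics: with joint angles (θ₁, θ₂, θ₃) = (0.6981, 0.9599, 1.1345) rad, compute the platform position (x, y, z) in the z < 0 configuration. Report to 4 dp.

(0.0684, 0.0330, -0.4018)

arm 1 at φ=0.0°: e+L cos θ1 = 0.2079;  O1 = (0.2079, 0.0000, -0.1157)
O2 = (0.1732·cos120.0°, 0.1732·sin120.0°, -0.1474) = (-0.0866, 0.1500, -0.1474)
φ3=240.0°: virtual centre (-0.0730, -0.1265, -0.1631), radius l
eliminate P² terms by subtracting sphere 1 from 2 and 3
[-0.5890 0.3001 -0.0635]·P = -0.0049;  [-0.5618 -0.2530 -0.0949]·P = -0.0087
det = 0.3176;  x = 0.0120+-0.1402z,  y = 0.0075+-0.0636z
into |P−O₁|² = l²: 1.0237z² + 0.2854z + -0.0506 = 0;  Δ = 0.2886;  z = -0.4018 or 0.1230 → z<0 root = -0.4018
x = 0.0684, y = 0.0330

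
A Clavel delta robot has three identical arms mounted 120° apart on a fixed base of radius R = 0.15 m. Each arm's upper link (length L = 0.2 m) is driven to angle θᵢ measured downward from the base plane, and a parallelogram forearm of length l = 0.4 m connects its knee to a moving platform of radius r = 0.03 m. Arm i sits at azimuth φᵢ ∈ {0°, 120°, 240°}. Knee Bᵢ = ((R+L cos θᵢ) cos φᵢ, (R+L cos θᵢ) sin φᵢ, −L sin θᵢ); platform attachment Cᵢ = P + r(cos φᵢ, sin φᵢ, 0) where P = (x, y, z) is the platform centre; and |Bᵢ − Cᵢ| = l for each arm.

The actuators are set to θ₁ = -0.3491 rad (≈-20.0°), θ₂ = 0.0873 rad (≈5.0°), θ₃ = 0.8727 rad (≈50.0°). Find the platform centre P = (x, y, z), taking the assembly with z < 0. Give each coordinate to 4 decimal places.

arm 1 at φ=0.0°: (R−r)+L cos θ1 = 0.3079;  centre 1 = (0.3079, 0.0000, 0.0684)
φ2=120.0°: virtual centre (-0.1596, 0.2765, -0.0174), radius l
φ3=240.0°: virtual centre (-0.1243, -0.2153, -0.1532), radius l
eliminate P² terms by subtracting sphere 1 from 2 and 3
[-0.9351 0.5529 -0.1717]·P = 0.0027;  [-0.8644 -0.4305 -0.4432]·P = -0.0143
det = 0.8805;  x = 0.0076+-0.3623z,  y = 0.0178+-0.3022z
quadratic in z: (1.2226)z²+(0.0700)z+(-0.0648)=0, √Δ=0.5673 → z ∈ {-0.2607, 0.2034}; z = -0.2607 (taking z<0)
x = 0.1021, y = 0.0966

(0.1021, 0.0966, -0.2607)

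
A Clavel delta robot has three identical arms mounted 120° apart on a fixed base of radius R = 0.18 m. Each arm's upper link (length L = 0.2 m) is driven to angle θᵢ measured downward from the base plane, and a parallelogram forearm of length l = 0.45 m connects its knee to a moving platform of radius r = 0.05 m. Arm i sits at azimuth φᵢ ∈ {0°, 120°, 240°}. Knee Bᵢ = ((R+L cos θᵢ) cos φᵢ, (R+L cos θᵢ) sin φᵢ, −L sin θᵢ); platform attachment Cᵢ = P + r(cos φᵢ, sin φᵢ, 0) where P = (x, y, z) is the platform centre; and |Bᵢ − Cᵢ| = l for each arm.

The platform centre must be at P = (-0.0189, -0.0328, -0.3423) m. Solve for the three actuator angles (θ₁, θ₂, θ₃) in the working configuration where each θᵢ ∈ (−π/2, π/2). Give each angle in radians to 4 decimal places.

arm 1 (φ=0.0°): x'=-0.0189, y'=-0.0328
  A=0.1489, B=-0.3423, C=(l²−L²−A²−y'²−z²)/(2L)=0.0552
  θ1 = atan2(B,A) + arccos(C/0.3733) = 0.2619
φ2=120.0° → target in arm frame (-0.0190, 0.0328)
  A cos θ + B sin θ = C:  0.1490·cos θ + -0.3423·sin θ = 0.0552
  √(A²+B²)=0.3733;  θ2 = -1.1604+1.4225 ≈ 0.2621
rotate P by −φ3: (0.0379, 0.0000, -0.3423)
  A cos θ + B sin θ = C:  0.0921·cos θ + -0.3423·sin θ = 0.0921
  √(A²+B²)=0.3545;  θ3 = -1.3078+1.3080 ≈ 0.0001

θ₁ = 0.2619, θ₂ = 0.2621, θ₃ = 0.0001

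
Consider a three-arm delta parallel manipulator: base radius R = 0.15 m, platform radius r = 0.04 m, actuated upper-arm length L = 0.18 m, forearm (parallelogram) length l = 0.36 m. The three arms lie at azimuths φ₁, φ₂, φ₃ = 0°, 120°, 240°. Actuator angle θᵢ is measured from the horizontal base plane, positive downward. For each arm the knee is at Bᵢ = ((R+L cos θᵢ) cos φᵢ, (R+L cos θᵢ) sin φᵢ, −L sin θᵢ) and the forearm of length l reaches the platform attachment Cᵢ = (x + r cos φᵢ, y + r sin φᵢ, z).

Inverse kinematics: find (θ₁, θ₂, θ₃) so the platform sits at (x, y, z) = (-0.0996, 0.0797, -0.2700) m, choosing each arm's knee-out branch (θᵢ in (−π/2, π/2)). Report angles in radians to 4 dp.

rotate P by −φ1: (-0.0996, 0.0797, -0.2700)
  A cos θ + B sin θ = C:  0.2096·cos θ + -0.2700·sin θ = -0.0722
  γ=atan2(-0.2700,0.2096)=-0.9107;  ψ=arccos(-0.2112)=1.7836;  θ1=γ+ψ≈0.8729
arm 2 (φ=120.0°): x'=0.1188, y'=0.0464
  A cos θ + B sin θ = C:  -0.0088·cos θ + -0.2700·sin θ = 0.0613
  θ2 = atan2(B,A) + arccos(C/0.2701) = -0.2616
arm 3 (φ=240.0°): x'=-0.0192, y'=-0.1261
  e−x'=0.1292;  (l²−L²−(e−x')²−y'²−z²)/2L = -0.0231
  √(A²+B²)=0.2993;  θ3 = -1.1244+1.6479 ≈ 0.5235

θ₁ = 0.8729, θ₂ = -0.2616, θ₃ = 0.5235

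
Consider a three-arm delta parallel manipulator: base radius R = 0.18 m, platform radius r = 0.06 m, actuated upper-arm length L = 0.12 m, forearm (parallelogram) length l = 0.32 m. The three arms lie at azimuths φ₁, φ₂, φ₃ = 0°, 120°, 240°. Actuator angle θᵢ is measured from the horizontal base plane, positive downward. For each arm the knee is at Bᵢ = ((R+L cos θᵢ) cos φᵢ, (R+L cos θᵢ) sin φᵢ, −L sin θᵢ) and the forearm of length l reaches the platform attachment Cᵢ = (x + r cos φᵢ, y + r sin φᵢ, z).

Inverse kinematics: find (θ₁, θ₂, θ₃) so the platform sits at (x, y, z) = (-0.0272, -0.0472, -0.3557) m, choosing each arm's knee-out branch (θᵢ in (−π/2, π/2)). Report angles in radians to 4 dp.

θ₁ = 1.1342, θ₂ = 1.1345, θ₃ = 0.6980

φ1=0.0° → target in arm frame (-0.0272, -0.0472)
  e−x'=0.1472;  (l²−L²−(e−x')²−y'²−z²)/2L = -0.2601
  √(A²+B²)=0.3850;  θ1 = -1.1784+2.3126 ≈ 1.1342
arm 2 (φ=120.0°): x'=-0.0273, y'=0.0472
  A cos θ + B sin θ = C:  0.1473·cos θ + -0.3557·sin θ = -0.2602
  θ2 = atan2(B,A) + arccos(C/0.3850) = 1.1345
φ3=240.0° → target in arm frame (0.0545, 0.0000)
  e−x'=0.0655;  (l²−L²−(e−x')²−y'²−z²)/2L = -0.1784
  γ=atan2(-0.3557,0.0655)=-1.3886;  ψ=arccos(-0.4932)=2.0866;  θ3=γ+ψ≈0.6980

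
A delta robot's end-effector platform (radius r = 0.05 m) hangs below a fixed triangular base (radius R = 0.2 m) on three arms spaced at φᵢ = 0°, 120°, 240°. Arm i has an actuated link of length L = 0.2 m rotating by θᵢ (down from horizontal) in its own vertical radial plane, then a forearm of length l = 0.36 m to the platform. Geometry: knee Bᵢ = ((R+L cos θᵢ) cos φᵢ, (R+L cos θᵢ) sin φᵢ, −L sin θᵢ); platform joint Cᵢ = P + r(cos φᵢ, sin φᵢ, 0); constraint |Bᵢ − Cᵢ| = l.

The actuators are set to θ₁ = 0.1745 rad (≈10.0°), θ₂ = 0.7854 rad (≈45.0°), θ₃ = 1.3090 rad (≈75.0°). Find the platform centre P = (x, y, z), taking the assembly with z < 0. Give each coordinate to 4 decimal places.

(0.1251, 0.0817, -0.3062)

arm 1 at φ=0.0°: (R−r)+L cos θ1 = 0.3470;  S1 = (0.3470, 0.0000, -0.0347)
φ2=120.0°: virtual centre (-0.1457, 0.2524, -0.1414), radius l
arm 3 at φ=240.0°: (R−r)+L cos θ3 = 0.2018;  S3 = (-0.1009, -0.1747, -0.1932)
|S₂|²−|S₁|² = -0.0167;  |S₃|²−|S₁|² = -0.0436
plane₁₂: -0.9853x+0.5048y+-0.2134z = -0.0167
det = 0.7964;  x = 0.0349+-0.2945z,  y = 0.0352+-0.1521z
quadratic in z: (1.1099)z²+(0.2425)z+(-0.0298)=0, √Δ=0.4371 → z ∈ {-0.3062, 0.0877}; z = -0.3062 (taking z<0)
x = 0.1251, y = 0.0817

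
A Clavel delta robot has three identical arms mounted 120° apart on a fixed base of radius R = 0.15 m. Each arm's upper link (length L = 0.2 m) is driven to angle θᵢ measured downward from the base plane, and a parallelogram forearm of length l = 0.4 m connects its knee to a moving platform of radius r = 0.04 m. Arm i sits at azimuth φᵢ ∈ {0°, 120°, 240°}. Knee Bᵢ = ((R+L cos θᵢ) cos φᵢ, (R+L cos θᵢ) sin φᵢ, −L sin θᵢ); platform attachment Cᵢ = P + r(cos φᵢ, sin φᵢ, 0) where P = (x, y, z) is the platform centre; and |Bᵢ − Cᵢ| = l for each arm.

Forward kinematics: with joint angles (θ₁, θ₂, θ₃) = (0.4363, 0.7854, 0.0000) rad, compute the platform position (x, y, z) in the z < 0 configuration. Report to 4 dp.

(-0.0015, -0.1102, -0.3338)

arm 1 at φ=0.0°: e+L cos θ1 = 0.2913;  centre 1 = (0.2913, 0.0000, -0.0845)
centre 2 = (0.2514·cos120.0°, 0.2514·sin120.0°, -0.1414) = (-0.1257, 0.2177, -0.1414)
arm 3 at φ=240.0°: e+L cos θ3 = 0.3100;  centre 3 = (-0.1550, -0.2685, 0.0000)
eliminate P² terms by subtracting sphere 1 from 2 and 3
[-0.8339 0.4355 -0.1138]·P = -0.0088;  [-0.8925 -0.5369 0.1690]·P = 0.0041
Cramer: x(z) = 0.0035+0.0149z;  y(z) = -0.0135+0.2900z
quadratic in z: (1.0843)z²+(0.1526)z+(-0.0699)=0, √Δ=0.5712 → z ∈ {-0.3338, 0.1930}; z = -0.3338 (taking z<0)
x = -0.0015, y = -0.1102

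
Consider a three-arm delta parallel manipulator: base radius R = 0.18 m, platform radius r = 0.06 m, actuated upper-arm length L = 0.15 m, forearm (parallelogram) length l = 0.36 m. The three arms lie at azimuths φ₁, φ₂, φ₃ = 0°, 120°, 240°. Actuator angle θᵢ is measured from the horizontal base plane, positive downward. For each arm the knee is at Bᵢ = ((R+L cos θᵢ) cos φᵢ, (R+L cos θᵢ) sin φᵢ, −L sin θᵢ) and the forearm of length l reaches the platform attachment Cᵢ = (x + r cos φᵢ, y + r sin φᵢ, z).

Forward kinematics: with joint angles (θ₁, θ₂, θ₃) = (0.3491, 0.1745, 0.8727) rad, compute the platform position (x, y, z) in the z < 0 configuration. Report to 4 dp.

φ1=0.0°: virtual centre (0.2610, 0.0000, -0.0513), radius l
arm 2 at φ=120.0°: (R−r)+L cos θ2 = 0.2677;  S2 = (-0.1339, 0.2319, -0.0260)
S3 = (0.2164·cos240.0°, 0.2164·sin240.0°, -0.1149) = (-0.1082, -0.1874, -0.1149)
eliminate P² terms by subtracting sphere 1 from 2 and 3
linear system: -0.7896x+0.4637y = 0.0016−0.0505z; -0.7383x+-0.3748y = -0.0107−-0.1272z
det = 0.6383;  x = 0.0068+-0.0627z,  y = 0.0151+-0.2158z
into |P−S₁|² = l²: 1.0505z² + 0.1280z + -0.0622 = 0;  Δ = 0.2775;  z = -0.3117 or 0.1898 → z<0 root = -0.3117
x = 0.0264, y = 0.0824

(0.0264, 0.0824, -0.3117)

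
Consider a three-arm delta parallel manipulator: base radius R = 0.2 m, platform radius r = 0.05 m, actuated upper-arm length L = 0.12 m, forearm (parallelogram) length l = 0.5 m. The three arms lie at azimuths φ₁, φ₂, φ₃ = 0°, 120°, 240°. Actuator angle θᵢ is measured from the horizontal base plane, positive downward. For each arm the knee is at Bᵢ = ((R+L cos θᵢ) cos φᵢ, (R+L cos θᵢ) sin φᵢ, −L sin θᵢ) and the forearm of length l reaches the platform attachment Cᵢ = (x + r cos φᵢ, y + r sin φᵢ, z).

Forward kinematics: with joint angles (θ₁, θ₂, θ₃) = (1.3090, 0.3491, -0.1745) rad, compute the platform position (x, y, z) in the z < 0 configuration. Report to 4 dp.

centre 1 = (0.1811·cos0.0°, 0.1811·sin0.0°, -0.1159) = (0.1811, 0.0000, -0.1159)
φ2=120.0°: virtual centre (-0.1314, 0.2276, -0.0410), radius l
φ3=240.0°: virtual centre (-0.1341, -0.2322, 0.0208), radius l
eliminate P² terms by subtracting sphere 1 from 2 and 3
plane₁₂: -0.6249x+0.4551y+0.1497z = 0.0245
det = 0.5771;  x = -0.0403+0.3362z,  y = -0.0015+0.1326z
quadratic in z: (1.1306)z²+(0.0826)z+(-0.1875)=0, √Δ=0.9246 → z ∈ {-0.4454, 0.3724}; z = -0.4454 (taking z<0)
x = -0.1901, y = -0.0606

(-0.1901, -0.0606, -0.4454)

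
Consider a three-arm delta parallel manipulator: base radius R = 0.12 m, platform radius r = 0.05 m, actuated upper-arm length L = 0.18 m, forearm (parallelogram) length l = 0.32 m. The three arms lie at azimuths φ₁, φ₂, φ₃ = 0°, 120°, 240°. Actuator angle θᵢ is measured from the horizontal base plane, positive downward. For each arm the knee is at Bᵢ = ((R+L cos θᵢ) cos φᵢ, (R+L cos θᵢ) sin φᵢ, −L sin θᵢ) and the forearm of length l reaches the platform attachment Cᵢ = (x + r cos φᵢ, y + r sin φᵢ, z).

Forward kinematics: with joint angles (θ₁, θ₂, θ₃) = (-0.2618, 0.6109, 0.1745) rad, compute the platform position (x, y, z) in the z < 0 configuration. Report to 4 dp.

(0.0735, -0.0473, -0.2202)

φ1=0.0°: virtual centre (0.2439, 0.0000, 0.0466), radius l
φ2=120.0°: virtual centre (-0.1087, 0.1883, -0.1032), radius l
arm 3 at φ=240.0°: e+L cos θ3 = 0.2473;  O3 = (-0.1236, -0.2141, -0.0313)
eliminate P² terms by subtracting sphere 1 from 2 and 3
linear system: -0.7052x+0.3766y = -0.0037−-0.2997z; -0.7350x+-0.4283y = 0.0005−-0.1557z
Cramer: x(z) = 0.0024-0.3230z;  y(z) = -0.0053+0.1909z
into |P−O₁|² = l²: 1.1408z² + 0.0608z + -0.0419 = 0;  Δ = 0.1949;  z = -0.2202 or 0.1669 → z<0 root = -0.2202
x = 0.0735, y = -0.0473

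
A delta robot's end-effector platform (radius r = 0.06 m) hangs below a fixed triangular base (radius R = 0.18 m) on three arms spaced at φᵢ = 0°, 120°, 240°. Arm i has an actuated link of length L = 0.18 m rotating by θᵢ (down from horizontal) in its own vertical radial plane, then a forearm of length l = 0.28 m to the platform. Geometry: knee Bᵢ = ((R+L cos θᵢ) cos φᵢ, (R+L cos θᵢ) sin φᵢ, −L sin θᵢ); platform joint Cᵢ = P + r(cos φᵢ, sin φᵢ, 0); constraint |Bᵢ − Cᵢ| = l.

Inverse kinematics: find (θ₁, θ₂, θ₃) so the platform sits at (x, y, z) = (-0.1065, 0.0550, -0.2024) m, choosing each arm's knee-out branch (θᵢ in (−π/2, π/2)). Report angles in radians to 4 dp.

arm 1 (φ=0.0°): x'=-0.1065, y'=0.0550
  A cos θ + B sin θ = C:  0.2265·cos θ + -0.2024·sin θ = -0.1369
  √(A²+B²)=0.3038;  θ1 = -0.7293+2.0384 ≈ 1.3092
rotate P by −φ2: (0.1009, 0.0647, -0.2024)
  A cos θ + B sin θ = C:  0.0191·cos θ + -0.2024·sin θ = 0.0013
  γ=atan2(-0.2024,0.0191)=-1.4766;  ψ=arccos(0.0065)=1.5643;  θ2=γ+ψ≈0.0876
rotate P by −φ3: (0.0056, -0.1197, -0.2024)
  A=0.1144, B=-0.2024, C=(l²−L²−A²−y'²−z²)/(2L)=-0.0622
  θ3 = atan2(B,A) + arccos(C/0.2325) = 0.7851

θ₁ = 1.3092, θ₂ = 0.0876, θ₃ = 0.7851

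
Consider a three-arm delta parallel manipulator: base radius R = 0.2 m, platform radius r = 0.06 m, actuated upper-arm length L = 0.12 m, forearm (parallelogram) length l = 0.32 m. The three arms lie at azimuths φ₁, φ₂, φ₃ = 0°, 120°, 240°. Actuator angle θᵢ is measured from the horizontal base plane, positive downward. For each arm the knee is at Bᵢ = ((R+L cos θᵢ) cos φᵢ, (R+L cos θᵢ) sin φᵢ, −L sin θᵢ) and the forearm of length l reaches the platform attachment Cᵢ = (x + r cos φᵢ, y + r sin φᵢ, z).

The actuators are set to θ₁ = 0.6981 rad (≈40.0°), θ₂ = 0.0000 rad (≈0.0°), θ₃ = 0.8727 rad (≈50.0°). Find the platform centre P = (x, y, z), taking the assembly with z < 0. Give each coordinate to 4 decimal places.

arm 1 at φ=0.0°: e+L cos θ1 = 0.2319;  centre 1 = (0.2319, 0.0000, -0.0771)
arm 2 at φ=120.0°: e+L cos θ2 = 0.2600;  centre 2 = (-0.1300, 0.2252, 0.0000)
arm 3 at φ=240.0°: e+L cos θ3 = 0.2171;  centre 3 = (-0.1086, -0.1880, -0.0919)
subtract pairs → two planes through P
linear system: -0.7239x+0.4503y = 0.0079−0.1543z; -0.6810x+-0.3761y = -0.0041−-0.0296z
Cramer: x(z) = -0.0019+0.0772z;  y(z) = 0.0144-0.2185z
into |P−centre ₁|² = l²: 1.0537z² + 0.1119z + -0.0416 = 0;  Δ = 0.1877;  z = -0.2587 or 0.1525 → z<0 root = -0.2587
x = -0.0219, y = 0.0709

(-0.0219, 0.0709, -0.2587)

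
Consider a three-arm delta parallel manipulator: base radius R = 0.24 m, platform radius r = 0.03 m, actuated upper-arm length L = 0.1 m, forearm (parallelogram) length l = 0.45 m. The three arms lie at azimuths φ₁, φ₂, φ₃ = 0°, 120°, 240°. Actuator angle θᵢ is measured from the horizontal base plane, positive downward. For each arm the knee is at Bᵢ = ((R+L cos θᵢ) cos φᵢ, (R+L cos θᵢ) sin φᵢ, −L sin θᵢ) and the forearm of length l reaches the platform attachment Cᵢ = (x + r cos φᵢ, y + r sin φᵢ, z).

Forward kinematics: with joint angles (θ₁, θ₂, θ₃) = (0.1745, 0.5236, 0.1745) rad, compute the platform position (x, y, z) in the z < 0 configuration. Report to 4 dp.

O1 = (0.3085·cos0.0°, 0.3085·sin0.0°, -0.0174) = (0.3085, 0.0000, -0.0174)
φ2=120.0°: virtual centre (-0.1483, 0.2569, -0.0500), radius l
O3 = (0.3085·cos240.0°, 0.3085·sin240.0°, -0.0174) = (-0.1542, -0.2672, -0.0174)
|O₂|²−|O₁|² = -0.0050;  |O₃|²−|O₁|² = 0.0000
linear system: -0.9136x+0.5137y = -0.0050−-0.0653z; -0.9254x+-0.5343y = 0.0000−0.0000z
Cramer: x(z) = 0.0028-0.0362z;  y(z) = -0.0048+0.0627z
into |P−O₁|² = l²: 1.0052z² + 0.0563z + -0.1087 = 0;  Δ = 0.4403;  z = -0.3580 or 0.3021 → z<0 root = -0.3580
x = 0.0157, y = -0.0272

(0.0157, -0.0272, -0.3580)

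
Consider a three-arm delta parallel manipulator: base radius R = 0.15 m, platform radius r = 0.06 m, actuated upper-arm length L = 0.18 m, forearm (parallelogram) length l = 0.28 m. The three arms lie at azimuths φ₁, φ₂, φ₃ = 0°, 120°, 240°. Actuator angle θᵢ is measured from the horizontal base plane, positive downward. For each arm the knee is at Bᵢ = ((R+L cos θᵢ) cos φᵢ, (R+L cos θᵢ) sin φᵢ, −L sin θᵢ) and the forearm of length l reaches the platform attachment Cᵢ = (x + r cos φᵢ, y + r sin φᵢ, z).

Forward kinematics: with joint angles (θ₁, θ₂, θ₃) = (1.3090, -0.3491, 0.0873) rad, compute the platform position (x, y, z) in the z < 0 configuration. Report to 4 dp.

arm 1 at φ=0.0°: (R−r)+L cos θ1 = 0.1366;  O1 = (0.1366, 0.0000, -0.1739)
arm 2 at φ=120.0°: (R−r)+L cos θ2 = 0.2591;  O2 = (-0.1296, 0.2244, 0.0616)
arm 3 at φ=240.0°: (R−r)+L cos θ3 = 0.2693;  O3 = (-0.1347, -0.2332, -0.0157)
|O₂|²−|O₁|² = 0.0221;  |O₃|²−|O₁|² = 0.0239
linear system: -0.5323x+0.4488y = 0.0221−0.4709z; -0.5425x+-0.4665y = 0.0239−0.3163z
Cramer: x(z) = -0.0427+0.7353z;  y(z) = -0.0015-0.1770z
quadratic in z: (1.5720)z²+(0.0846)z+(-0.0160)=0, √Δ=0.3284 → z ∈ {-0.1313, 0.0776}; z = -0.1313 (taking z<0)
x = -0.1393, y = 0.0217

(-0.1393, 0.0217, -0.1313)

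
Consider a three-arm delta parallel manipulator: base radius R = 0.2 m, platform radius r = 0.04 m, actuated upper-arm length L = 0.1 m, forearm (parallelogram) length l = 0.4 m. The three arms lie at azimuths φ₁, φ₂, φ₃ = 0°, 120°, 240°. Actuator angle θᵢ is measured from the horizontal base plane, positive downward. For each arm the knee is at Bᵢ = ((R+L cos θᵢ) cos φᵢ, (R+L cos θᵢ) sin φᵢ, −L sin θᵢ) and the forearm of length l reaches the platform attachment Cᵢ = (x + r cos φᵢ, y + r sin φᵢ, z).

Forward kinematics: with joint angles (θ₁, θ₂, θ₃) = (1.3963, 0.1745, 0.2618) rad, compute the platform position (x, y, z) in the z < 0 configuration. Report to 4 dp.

φ1=0.0°: virtual centre (0.1774, 0.0000, -0.0985), radius l
arm 2 at φ=120.0°: ρ2 = 0.2585;  O2 = (-0.1292, 0.2239, -0.0174)
φ3=240.0°: virtual centre (-0.1283, -0.2222, -0.0259), radius l
subtract pairs → two planes through P
linear system: -0.6132x+0.4477y = 0.0260−0.1622z; -0.6113x+-0.4444y = 0.0254−0.1452z
det = 0.5462;  x = -0.0419+0.2510z,  y = 0.0006+-0.0186z
sphere 1 gives Az²+Bz+C=0 with A=1.0634, B=0.0869, C=-0.1022;  B²−4AC=0.4423;  roots -0.3536, 0.2719;  negative root z = -0.3536
x = -0.1307, y = 0.0072

(-0.1307, 0.0072, -0.3536)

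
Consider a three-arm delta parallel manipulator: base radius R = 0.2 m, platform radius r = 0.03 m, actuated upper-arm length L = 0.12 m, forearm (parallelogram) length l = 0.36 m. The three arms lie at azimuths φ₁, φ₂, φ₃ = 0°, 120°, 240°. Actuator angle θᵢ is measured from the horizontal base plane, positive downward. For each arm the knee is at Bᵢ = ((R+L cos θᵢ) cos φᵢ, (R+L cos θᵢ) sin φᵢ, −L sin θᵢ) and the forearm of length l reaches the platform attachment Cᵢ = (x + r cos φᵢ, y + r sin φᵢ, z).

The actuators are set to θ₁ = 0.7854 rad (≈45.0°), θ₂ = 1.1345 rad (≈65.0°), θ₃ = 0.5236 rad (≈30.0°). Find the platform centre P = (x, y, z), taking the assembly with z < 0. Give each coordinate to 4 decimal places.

centre 1 = (0.2549·cos0.0°, 0.2549·sin0.0°, -0.0849) = (0.2549, 0.0000, -0.0849)
centre 2 = (0.2207·cos120.0°, 0.2207·sin120.0°, -0.1088) = (-0.1104, 0.1911, -0.1088)
centre 3 = (0.2739·cos240.0°, 0.2739·sin240.0°, -0.0600) = (-0.1370, -0.2372, -0.0600)
subtract pairs → two planes through P
linear system: -0.7304x+0.3823y = -0.0116−-0.0478z; -0.7836x+-0.4744y = 0.0065−0.0497z
det = 0.6461;  x = 0.0047+-0.0057z,  y = -0.0214+0.1142z
into |P−centre ₁|² = l²: 1.0131z² + 0.1677z + -0.0594 = 0;  Δ = 0.2687;  z = -0.3386 or 0.1731 → z<0 root = -0.3386
x = 0.0066, y = -0.0601

(0.0066, -0.0601, -0.3386)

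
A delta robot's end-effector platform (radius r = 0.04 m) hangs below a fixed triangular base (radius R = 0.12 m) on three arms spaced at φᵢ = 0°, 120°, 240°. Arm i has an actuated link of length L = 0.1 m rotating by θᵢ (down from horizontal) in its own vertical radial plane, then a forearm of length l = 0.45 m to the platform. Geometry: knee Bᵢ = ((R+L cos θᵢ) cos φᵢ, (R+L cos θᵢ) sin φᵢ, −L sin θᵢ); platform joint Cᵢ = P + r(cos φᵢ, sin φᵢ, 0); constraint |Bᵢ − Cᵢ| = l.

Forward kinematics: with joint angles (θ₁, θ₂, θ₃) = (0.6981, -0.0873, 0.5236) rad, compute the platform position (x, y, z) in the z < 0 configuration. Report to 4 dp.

(-0.0816, 0.0871, -0.4360)

S1 = (0.1566·cos0.0°, 0.1566·sin0.0°, -0.0643) = (0.1566, 0.0000, -0.0643)
arm 2 at φ=120.0°: (R−r)+L cos θ2 = 0.1796;  S2 = (-0.0898, 0.1556, 0.0087)
S3 = (0.1666·cos240.0°, 0.1666·sin240.0°, -0.0500) = (-0.0833, -0.1443, -0.0500)
|S₂|²−|S₁|² = 0.0037;  |S₃|²−|S₁|² = 0.0016
[-0.4928 0.3111 0.1460]·P = 0.0037;  [-0.4798 -0.2886 0.0286]·P = 0.0016
Cramer: x(z) = -0.0054+0.1750z;  y(z) = 0.0034-0.1920z
sphere 1 gives Az²+Bz+C=0 with A=1.0675, B=0.0706, C=-0.1721;  B²−4AC=0.7400;  roots -0.4360, 0.3699;  negative root z = -0.4360
x = -0.0816, y = 0.0871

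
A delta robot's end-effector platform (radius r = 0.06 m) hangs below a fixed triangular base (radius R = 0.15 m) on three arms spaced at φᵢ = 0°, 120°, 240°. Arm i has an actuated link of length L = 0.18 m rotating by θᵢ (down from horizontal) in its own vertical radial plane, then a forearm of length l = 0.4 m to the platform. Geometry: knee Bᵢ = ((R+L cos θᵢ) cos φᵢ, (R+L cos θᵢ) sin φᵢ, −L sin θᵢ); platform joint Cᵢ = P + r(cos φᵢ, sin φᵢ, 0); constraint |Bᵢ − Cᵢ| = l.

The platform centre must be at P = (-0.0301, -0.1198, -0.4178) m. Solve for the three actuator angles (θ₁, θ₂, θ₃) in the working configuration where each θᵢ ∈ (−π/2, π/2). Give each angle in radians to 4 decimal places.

θ₁ = 0.7850, θ₂ = 0.9597, θ₃ = 0.2617

φ1=0.0° → target in arm frame (-0.0301, -0.1198)
  e−x'=0.1201;  (l²−L²−(e−x')²−y'²−z²)/2L = -0.2104
  θ1 = atan2(B,A) + arccos(C/0.4347) = 0.7850
φ2=120.0° → target in arm frame (-0.0887, 0.0860)
  A cos θ + B sin θ = C:  0.1787·cos θ + -0.4178·sin θ = -0.2397
  √(A²+B²)=0.4544;  θ2 = -1.1666+2.1264 ≈ 0.9597
arm 3 (φ=240.0°): x'=0.1188, y'=0.0338
  A cos θ + B sin θ = C:  -0.0288·cos θ + -0.4178·sin θ = -0.1359
  θ3 = atan2(B,A) + arccos(C/0.4188) = 0.2617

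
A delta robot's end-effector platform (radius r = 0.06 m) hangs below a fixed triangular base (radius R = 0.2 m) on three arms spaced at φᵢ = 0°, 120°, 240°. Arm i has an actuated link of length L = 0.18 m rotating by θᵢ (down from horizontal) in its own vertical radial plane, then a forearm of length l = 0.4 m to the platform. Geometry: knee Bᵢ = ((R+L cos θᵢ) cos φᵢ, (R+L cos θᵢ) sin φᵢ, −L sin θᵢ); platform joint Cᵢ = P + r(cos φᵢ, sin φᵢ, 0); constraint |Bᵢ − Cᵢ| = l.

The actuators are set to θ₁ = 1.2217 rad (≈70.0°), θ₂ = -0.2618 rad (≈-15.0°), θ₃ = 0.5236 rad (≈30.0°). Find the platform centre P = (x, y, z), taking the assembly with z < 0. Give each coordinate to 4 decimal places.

centre 1 = (0.2016·cos0.0°, 0.2016·sin0.0°, -0.1691) = (0.2016, 0.0000, -0.1691)
φ2=120.0°: virtual centre (-0.1569, 0.2718, 0.0466), radius l
arm 3 at φ=240.0°: ρ3 = 0.2959;  centre 3 = (-0.1479, -0.2562, -0.0900)
subtract pairs → two planes through P
linear system: -0.7170x+0.5436y = 0.0314−0.4315z; -0.6990x+-0.5125y = 0.0264−0.1583z
det = 0.7475;  x = -0.0408+0.4109z,  y = 0.0041+-0.2517z
into |P−centre ₁|² = l²: 1.2322z² + 0.1371z + -0.0726 = 0;  Δ = 0.3769;  z = -0.3047 or 0.1935 → z<0 root = -0.3047
x = -0.1660, y = 0.0808

(-0.1660, 0.0808, -0.3047)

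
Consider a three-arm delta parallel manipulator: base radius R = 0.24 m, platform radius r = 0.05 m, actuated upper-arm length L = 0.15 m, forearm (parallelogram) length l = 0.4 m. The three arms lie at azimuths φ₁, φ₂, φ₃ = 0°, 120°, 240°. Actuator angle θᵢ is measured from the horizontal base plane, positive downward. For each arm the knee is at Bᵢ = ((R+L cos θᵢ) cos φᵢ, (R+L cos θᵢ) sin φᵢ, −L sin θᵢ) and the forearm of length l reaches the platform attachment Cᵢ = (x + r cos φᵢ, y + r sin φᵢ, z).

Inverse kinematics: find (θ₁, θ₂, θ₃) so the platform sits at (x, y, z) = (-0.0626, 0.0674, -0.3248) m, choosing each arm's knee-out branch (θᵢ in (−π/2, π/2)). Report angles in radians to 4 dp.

θ₁ = 0.9599, θ₂ = 0.0870, θ₃ = 0.7853

φ1=0.0° → target in arm frame (-0.0626, 0.0674)
  e−x'=0.2526;  (l²−L²−(e−x')²−y'²−z²)/2L = -0.1211
  θ1 = atan2(B,A) + arccos(C/0.4115) = 0.9599
φ2=120.0° → target in arm frame (0.0897, 0.0205)
  A=0.1003, B=-0.3248, C=(l²−L²−A²−y'²−z²)/(2L)=0.0717
  √(A²+B²)=0.3399;  θ2 = -1.2712+1.3582 ≈ 0.0870
φ3=240.0° → target in arm frame (-0.0271, -0.0879)
  A cos θ + B sin θ = C:  0.2171·cos θ + -0.3248·sin θ = -0.0761
  γ=atan2(-0.3248,0.2171)=-0.9817;  ψ=arccos(-0.1949)=1.7670;  θ3=γ+ψ≈0.7853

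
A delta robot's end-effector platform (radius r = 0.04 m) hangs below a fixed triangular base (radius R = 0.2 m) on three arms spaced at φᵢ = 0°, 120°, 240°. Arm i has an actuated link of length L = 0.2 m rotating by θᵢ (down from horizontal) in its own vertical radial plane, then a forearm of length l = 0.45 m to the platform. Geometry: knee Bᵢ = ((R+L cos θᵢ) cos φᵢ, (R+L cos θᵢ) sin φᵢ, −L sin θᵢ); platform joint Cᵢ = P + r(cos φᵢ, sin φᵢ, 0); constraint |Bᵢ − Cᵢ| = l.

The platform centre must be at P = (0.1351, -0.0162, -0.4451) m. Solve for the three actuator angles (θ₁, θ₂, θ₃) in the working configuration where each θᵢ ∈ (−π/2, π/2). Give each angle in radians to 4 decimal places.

rotate P by −φ1: (0.1351, -0.0162, -0.4451)
  e−x'=0.0249;  (l²−L²−(e−x')²−y'²−z²)/2L = -0.0912
  θ1 = atan2(B,A) + arccos(C/0.4458) = 0.2620
arm 2 (φ=120.0°): x'=-0.0816, y'=-0.1089
  e−x'=0.2416;  (l²−L²−(e−x')²−y'²−z²)/2L = -0.2646
  γ=atan2(-0.4451,0.2416)=-1.0735;  ψ=arccos(-0.5224)=2.1205;  θ2=γ+ψ≈1.0470
rotate P by −φ3: (-0.0535, 0.1251, -0.4451)
  A=0.2135, B=-0.4451, C=(l²−L²−A²−y'²−z²)/(2L)=-0.2421
  √(A²+B²)=0.4937;  θ3 = -1.1235+2.0834 ≈ 0.9599

θ₁ = 0.2620, θ₂ = 1.0470, θ₃ = 0.9599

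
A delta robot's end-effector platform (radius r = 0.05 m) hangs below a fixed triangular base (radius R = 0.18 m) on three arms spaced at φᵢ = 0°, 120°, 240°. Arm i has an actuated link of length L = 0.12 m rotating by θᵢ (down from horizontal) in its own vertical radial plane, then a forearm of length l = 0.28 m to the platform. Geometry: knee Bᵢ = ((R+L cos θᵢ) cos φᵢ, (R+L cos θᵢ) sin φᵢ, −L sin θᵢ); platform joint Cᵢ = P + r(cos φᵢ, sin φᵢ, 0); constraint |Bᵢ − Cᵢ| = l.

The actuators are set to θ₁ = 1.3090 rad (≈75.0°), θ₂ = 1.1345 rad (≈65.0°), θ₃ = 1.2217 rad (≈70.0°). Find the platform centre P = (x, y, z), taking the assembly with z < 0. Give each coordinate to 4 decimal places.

arm 1 at φ=0.0°: (R−r)+L cos θ1 = 0.1611;  S1 = (0.1611, 0.0000, -0.1159)
φ2=120.0°: virtual centre (-0.0904, 0.1565, -0.1088), radius l
S3 = (0.1710·cos240.0°, 0.1710·sin240.0°, -0.1128) = (-0.0855, -0.1481, -0.1128)
|S₂|²−|S₁|² = 0.0051;  |S₃|²−|S₁|² = 0.0026
plane₁₂: -0.5028x+0.3130y+0.0143z = 0.0051
det = 0.3033;  x = -0.0077+0.0205z,  y = 0.0040+-0.0128z
quadratic in z: (1.0006)z²+(0.2248)z+(-0.0365)=0, √Δ=0.4433 → z ∈ {-0.3339, 0.1092}; z = -0.3339 (taking z<0)
x = -0.0145, y = 0.0083

(-0.0145, 0.0083, -0.3339)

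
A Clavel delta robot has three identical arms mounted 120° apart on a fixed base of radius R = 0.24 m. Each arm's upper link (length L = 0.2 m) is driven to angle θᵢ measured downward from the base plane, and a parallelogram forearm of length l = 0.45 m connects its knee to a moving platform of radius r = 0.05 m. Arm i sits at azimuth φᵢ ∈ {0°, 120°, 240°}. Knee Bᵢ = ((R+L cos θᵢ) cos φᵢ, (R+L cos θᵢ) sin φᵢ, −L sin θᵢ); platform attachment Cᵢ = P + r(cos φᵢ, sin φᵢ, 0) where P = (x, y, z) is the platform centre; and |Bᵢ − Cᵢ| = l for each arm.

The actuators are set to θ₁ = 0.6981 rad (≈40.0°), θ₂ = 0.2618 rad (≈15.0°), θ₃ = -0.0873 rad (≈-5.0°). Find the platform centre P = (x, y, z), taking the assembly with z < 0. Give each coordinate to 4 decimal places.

arm 1 at φ=0.0°: e+L cos θ1 = 0.3432;  centre 1 = (0.3432, 0.0000, -0.1286)
φ2=120.0°: virtual centre (-0.1916, 0.3318, -0.0518), radius l
arm 3 at φ=240.0°: e+L cos θ3 = 0.3892;  centre 3 = (-0.1946, -0.3371, 0.0174)
eliminate P² terms by subtracting sphere 1 from 2 and 3
linear system: -1.0696x+0.6637y = 0.0152−0.1536z; -1.0757x+-0.6742y = 0.0175−0.2920z
det = 1.4350;  x = -0.0152+0.2072z,  y = -0.0017+0.1025z
into |P−centre ₁|² = l²: 1.0534z² + 0.1082z + -0.0575 = 0;  Δ = 0.2540;  z = -0.2906 or 0.1878 → z<0 root = -0.2906
x = -0.0754, y = -0.0314

(-0.0754, -0.0314, -0.2906)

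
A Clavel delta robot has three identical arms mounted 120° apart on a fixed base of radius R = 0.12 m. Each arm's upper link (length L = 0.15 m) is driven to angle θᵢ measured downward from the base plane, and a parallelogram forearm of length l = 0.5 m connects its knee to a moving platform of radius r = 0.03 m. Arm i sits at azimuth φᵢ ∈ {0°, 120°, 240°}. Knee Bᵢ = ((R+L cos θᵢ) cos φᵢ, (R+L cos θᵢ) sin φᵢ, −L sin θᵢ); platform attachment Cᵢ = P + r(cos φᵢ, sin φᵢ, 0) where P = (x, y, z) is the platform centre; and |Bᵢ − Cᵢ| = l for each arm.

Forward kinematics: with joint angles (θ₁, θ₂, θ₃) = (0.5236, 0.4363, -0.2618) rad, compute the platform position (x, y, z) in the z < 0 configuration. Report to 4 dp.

(-0.0862, -0.1170, -0.4527)

arm 1 at φ=0.0°: e+L cos θ1 = 0.2199;  S1 = (0.2199, 0.0000, -0.0750)
φ2=120.0°: virtual centre (-0.1130, 0.1957, -0.0634), radius l
φ3=240.0°: virtual centre (-0.1174, -0.2034, 0.0388), radius l
|S₂|²−|S₁|² = 0.0011;  |S₃|²−|S₁|² = 0.0027
plane₁₂: -0.6658x+0.3914y+0.0232z = 0.0011
Cramer: x(z) = -0.0028+0.1842z;  y(z) = -0.0020+0.2540z
into |P−S₁|² = l²: 1.0985z² + 0.0669z + -0.1948 = 0;  Δ = 0.8603;  z = -0.4527 or 0.3917 → z<0 root = -0.4527
x = -0.0862, y = -0.1170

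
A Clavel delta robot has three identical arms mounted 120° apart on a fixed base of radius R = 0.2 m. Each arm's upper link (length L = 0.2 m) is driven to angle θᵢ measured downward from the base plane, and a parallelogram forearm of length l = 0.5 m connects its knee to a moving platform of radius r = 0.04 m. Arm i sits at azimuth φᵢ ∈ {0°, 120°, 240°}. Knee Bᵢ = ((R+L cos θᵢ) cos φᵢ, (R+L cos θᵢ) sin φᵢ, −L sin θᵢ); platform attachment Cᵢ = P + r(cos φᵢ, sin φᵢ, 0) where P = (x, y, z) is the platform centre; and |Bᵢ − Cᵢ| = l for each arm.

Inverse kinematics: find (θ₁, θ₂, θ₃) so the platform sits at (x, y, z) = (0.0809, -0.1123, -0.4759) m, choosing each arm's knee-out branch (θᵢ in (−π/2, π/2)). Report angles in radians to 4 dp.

θ₁ = 0.3489, θ₂ = 1.0471, θ₃ = 0.4364

arm 1 (φ=0.0°): x'=0.0809, y'=-0.1123
  e−x'=0.0791;  (l²−L²−(e−x')²−y'²−z²)/2L = -0.0884
  √(A²+B²)=0.4824;  θ1 = -1.4061+1.7550 ≈ 0.3489
rotate P by −φ2: (-0.1377, -0.0139, -0.4759)
  e−x'=0.2977;  (l²−L²−(e−x')²−y'²−z²)/2L = -0.2633
  √(A²+B²)=0.5613;  θ2 = -1.0118+2.0589 ≈ 1.0471
φ3=240.0° → target in arm frame (0.0568, 0.1262)
  A cos θ + B sin θ = C:  0.1032·cos θ + -0.4759·sin θ = -0.1076
  γ=atan2(-0.4759,0.1032)=-1.3573;  ψ=arccos(-0.2211)=1.7937;  θ3=γ+ψ≈0.4364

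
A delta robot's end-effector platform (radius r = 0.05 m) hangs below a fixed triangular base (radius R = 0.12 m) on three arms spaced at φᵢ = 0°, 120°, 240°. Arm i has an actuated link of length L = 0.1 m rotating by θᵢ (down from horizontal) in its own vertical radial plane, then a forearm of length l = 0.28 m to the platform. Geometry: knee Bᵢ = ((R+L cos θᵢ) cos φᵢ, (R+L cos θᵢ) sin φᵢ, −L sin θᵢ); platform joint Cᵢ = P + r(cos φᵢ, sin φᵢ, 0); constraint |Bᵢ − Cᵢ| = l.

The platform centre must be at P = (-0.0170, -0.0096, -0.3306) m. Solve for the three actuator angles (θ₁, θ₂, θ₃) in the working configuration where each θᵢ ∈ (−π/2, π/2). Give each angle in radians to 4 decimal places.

φ1=0.0° → target in arm frame (-0.0170, -0.0096)
  e−x'=0.0870;  (l²−L²−(e−x')²−y'²−z²)/2L = -0.2428
  θ1 = atan2(B,A) + arccos(C/0.3419) = 1.0471
rotate P by −φ2: (0.0002, 0.0195, -0.3306)
  e−x'=0.0698;  (l²−L²−(e−x')²−y'²−z²)/2L = -0.2308
  θ2 = atan2(B,A) + arccos(C/0.3379) = 0.9599
arm 3 (φ=240.0°): x'=0.0168, y'=-0.0099
  A=0.0532, B=-0.3306, C=(l²−L²−A²−y'²−z²)/(2L)=-0.2191
  √(A²+B²)=0.3349;  θ3 = -1.4113+2.2842 ≈ 0.8729

θ₁ = 1.0471, θ₂ = 0.9599, θ₃ = 0.8729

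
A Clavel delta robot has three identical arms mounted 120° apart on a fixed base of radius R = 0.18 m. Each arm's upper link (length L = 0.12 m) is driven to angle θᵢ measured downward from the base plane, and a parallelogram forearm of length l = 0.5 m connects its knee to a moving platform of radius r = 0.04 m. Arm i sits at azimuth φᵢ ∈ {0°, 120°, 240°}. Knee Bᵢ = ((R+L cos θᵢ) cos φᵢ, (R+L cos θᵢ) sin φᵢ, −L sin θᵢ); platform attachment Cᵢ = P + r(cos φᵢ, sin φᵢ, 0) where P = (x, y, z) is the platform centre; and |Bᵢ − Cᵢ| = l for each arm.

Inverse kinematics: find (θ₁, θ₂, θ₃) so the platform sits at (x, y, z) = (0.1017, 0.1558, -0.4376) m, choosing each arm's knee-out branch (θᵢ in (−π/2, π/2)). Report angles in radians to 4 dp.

rotate P by −φ1: (0.1017, 0.1558, -0.4376)
  e−x'=0.0383;  (l²−L²−(e−x')²−y'²−z²)/2L = 0.0765
  γ=atan2(-0.4376,0.0383)=-1.4835;  ψ=arccos(0.1742)=1.3957;  θ1=γ+ψ≈-0.0878
rotate P by −φ2: (0.0841, -0.1660, -0.4376)
  A=0.0559, B=-0.4376, C=(l²−L²−A²−y'²−z²)/(2L)=0.0560
  √(A²+B²)=0.4412;  θ2 = -1.4437+1.4436 ≈ -0.0001
φ3=240.0° → target in arm frame (-0.1858, 0.0102)
  e−x'=0.3258;  (l²−L²−(e−x')²−y'²−z²)/2L = -0.2589
  θ3 = atan2(B,A) + arccos(C/0.5455) = 1.1343

θ₁ = -0.0878, θ₂ = -0.0001, θ₃ = 1.1343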